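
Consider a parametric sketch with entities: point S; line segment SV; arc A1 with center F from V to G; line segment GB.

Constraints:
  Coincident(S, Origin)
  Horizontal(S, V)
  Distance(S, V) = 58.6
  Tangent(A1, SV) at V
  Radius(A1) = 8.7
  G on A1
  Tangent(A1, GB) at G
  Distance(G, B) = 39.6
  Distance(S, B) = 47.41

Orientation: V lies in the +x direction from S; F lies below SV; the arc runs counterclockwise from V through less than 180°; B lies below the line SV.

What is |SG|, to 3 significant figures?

51.5

S is at the origin; SV is horizontal with |SV| = 58.6 and V on the +x side, so V = (58.6, 0.00). Since A1 is tangent to SV there, FV ⟂ SV, so F = V + (0, -8.7) = (58.6, -8.70). Since FG ⟂ GB (tangency), |FB| = √(8.7² + 39.6²) = 40.5 regardless of where G sits on A1. So B lies on both circle(S, 47.41) and circle(F, 40.5); the below-SV intersection is B = (29.6, -37.0). G is the foot of the tangent from B: G = (51.3, -3.93).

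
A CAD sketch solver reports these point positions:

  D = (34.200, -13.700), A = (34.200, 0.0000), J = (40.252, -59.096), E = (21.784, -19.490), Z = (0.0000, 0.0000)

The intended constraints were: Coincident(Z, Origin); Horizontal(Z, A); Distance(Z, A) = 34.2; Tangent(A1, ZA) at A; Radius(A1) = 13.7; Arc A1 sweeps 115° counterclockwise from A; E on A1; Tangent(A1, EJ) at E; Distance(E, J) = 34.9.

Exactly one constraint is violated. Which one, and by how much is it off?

Distance(E, J) = 34.9 — off by 8.80.

Z = (0.00, 0.00) ✓; Z.y = 0.00, A.y = 0.00 ✓; |ZA| = 34.20 ✓; ∠(DA, AZ) = 90.00° ✓; |DA| = 13.70 ✓; bearing(D→E) − bearing(D→A) = 115.0° ✓; |DE| = 13.70 ✓; ∠(DE, EJ) = 90.00° ✓; |EJ| = 43.70 ✗.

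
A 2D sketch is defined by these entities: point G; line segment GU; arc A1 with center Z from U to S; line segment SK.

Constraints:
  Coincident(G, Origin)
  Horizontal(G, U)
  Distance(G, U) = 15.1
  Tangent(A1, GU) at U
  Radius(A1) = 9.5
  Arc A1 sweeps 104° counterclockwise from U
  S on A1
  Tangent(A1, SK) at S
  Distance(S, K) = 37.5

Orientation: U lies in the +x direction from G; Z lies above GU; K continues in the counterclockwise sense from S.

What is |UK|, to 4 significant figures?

48.18

G is at the origin; GU is horizontal with |GU| = 15.1 and U on the +x side, so U = (15.10, 0.000). The tangent condition forces ZU to be normal to GU, so Z = U + (0, 9.5) = (15.10, 9.500). On A1, U sits at bearing -90° from Z; a 104° counterclockwise sweep puts S at bearing 14°, so S = Z + 9.5·(cos 14°, sin 14°) = (24.32, 11.80). A1 meets SK tangentially, so ZS is at right angles to SK, so SK runs along (−sin 14°, cos 14°); with |SK| = 37.5, K = (15.25, 48.18). Then |UK| = |K − U| = 48.18.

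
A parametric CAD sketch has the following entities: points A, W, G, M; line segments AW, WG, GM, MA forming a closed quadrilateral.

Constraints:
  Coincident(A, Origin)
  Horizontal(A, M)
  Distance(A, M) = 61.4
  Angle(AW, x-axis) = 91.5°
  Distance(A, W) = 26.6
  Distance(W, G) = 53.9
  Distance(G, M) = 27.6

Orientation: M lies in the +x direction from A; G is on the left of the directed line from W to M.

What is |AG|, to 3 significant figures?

59.4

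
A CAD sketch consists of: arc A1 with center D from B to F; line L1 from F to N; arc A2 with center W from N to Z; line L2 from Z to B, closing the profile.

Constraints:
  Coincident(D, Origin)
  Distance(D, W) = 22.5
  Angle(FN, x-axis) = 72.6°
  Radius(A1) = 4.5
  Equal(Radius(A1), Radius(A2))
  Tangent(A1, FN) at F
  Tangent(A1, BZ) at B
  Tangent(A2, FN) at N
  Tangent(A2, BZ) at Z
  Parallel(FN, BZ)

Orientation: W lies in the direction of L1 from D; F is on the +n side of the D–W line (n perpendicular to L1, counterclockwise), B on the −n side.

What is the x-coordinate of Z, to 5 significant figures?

11.022

The slot axis is L1's direction at 72.6°, so u = (cos 72.6°, sin 72.6°) = (0.29904, 0.95424) and n = (−sin 72.6°, cos 72.6°) = (-0.95424, 0.29904). D is at the origin and W lies 22.5 along u from D, so W = 22.5·u = (6.7284, 21.470). Tangency of A1 to both parallel lines with radius 4.5 puts F and B at D ± 4.5·n: F = (-4.2941, 1.3457), B = (4.2941, -1.3457). Equal radii place N and Z the same way about W: N = W + 4.5·n = (2.4343, 22.816), Z = W − 4.5·n = (11.022, 20.125). So Z.x = 11.022.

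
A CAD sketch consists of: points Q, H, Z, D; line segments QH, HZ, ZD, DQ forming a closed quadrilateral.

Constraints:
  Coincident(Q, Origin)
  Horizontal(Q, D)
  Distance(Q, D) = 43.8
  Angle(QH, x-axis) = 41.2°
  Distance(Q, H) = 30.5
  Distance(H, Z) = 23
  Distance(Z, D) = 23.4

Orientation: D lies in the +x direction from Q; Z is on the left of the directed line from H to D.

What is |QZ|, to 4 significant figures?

51.32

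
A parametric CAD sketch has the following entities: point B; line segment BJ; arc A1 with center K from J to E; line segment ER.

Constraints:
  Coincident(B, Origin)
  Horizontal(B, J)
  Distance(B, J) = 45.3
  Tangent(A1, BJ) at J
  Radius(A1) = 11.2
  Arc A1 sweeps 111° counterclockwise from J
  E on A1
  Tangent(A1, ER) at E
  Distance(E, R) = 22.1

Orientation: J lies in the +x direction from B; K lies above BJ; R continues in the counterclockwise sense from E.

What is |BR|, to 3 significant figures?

59.8

B is at the origin; B and J share the same y with |BJ| = 45.3 and J on the +x side, so J = (45.3, 0.00). The tangent condition forces KJ to be normal to BJ, so K = J + (0, 11.2) = (45.3, 11.2). On A1, J sits at bearing -90° from K; a 111° counterclockwise sweep puts E at bearing 21°, so E = K + 11.2·(cos 21°, sin 21°) = (55.8, 15.2). The tangent condition forces KE to be normal to ER, so ER runs along (−sin 21°, cos 21°); with |ER| = 22.1, R = (47.8, 35.8). Then |BR| = |R − B| = 59.8.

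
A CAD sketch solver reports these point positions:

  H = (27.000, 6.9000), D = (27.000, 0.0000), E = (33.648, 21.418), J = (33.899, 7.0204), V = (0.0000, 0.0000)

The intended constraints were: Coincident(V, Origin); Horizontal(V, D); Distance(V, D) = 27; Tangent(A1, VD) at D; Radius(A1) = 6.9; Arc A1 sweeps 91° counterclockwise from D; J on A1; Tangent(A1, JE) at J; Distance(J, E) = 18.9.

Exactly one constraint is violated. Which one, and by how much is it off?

Distance(J, E) = 18.9 — off by 4.50.

V = (0.00, 0.00) ✓; V.y = 0.00, D.y = 0.00 ✓; |VD| = 27.00 ✓; ∠(HD, DV) = 90.00° ✓; |HD| = 6.900 ✓; bearing(H→J) − bearing(H→D) = 91.00° ✓; |HJ| = 6.900 ✓; ∠(HJ, JE) = 90.00° ✓; |JE| = 14.40 ✗.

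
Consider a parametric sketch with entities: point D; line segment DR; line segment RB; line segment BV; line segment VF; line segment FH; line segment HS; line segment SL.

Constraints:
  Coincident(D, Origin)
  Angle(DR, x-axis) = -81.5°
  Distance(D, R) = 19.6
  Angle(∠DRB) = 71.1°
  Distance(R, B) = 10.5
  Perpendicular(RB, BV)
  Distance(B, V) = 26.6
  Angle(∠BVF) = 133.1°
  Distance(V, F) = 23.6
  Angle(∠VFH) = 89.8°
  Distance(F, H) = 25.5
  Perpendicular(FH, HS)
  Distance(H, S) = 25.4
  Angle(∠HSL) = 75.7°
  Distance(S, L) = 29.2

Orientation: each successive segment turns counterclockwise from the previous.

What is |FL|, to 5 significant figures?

18.401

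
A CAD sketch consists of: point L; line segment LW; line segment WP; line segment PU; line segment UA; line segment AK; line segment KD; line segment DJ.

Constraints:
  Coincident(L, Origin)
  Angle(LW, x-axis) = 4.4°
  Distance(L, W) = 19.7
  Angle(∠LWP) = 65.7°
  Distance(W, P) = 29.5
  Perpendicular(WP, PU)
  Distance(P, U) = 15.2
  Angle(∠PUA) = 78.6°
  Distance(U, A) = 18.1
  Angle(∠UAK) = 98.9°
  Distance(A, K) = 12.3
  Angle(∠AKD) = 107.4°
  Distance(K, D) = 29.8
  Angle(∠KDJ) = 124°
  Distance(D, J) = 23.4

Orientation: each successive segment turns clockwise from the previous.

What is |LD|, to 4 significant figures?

42.18

L is at the origin; LW runs at 4.4° with length 19.7, so W = (19.64, 1.511). ∠LWP = 65.7° gives WP at -109.9° from the x-axis; with |WP| = 29.5, P = (9.601, -26.23). The perpendicularity gives PU at right angles to WP, so PU runs at 160.1°; with |PU| = 15.2, U = (-4.692, -21.05). ∠PUA = 78.6° gives UA at 58.70° from the x-axis; with |UA| = 18.1, A = (4.712, -5.588). ∠UAK = 98.9° gives AK at -22.40° from the x-axis; with |AK| = 12.3, K = (16.08, -10.27). ∠AKD = 107.4° gives KD at -95.00° from the x-axis; with |KD| = 29.8, D = (13.49, -39.96). Then |LD| = |D − L| = 42.18.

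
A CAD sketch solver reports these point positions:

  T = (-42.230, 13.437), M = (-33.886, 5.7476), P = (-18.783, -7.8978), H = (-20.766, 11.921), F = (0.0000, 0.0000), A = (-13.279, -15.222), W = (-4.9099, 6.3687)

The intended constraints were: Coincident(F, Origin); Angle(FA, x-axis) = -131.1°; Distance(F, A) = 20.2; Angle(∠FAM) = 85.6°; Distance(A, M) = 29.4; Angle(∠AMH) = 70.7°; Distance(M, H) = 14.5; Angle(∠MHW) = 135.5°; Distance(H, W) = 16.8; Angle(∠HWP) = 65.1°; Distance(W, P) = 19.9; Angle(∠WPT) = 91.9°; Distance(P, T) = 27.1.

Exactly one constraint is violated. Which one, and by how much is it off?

Distance(P, T) = 27.1 — off by 4.60.

F = (0.00, 0.00) ✓; FA at -131.1° ✓; |FA| = 20.20 ✓; ∠FAM = 85.60° ✓; |AM| = 29.40 ✓; ∠AMH = 70.70° ✓; |MH| = 14.50 ✓; ∠MHW = 135.5° ✓; |HW| = 16.80 ✓; ∠HWP = 65.10° ✓; |WP| = 19.90 ✓; ∠WPT = 91.90° ✓; |PT| = 31.70 ✗.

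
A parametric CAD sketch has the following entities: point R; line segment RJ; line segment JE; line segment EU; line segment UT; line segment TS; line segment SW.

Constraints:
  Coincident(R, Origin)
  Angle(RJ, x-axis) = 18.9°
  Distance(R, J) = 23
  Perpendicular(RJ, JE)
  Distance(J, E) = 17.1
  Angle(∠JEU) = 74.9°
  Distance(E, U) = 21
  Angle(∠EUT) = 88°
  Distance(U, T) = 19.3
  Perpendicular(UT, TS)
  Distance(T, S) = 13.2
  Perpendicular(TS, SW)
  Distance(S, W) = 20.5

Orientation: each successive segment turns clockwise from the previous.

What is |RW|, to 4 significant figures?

22.41

R is at the origin; RJ runs at 18.9° with length 23.0, so J = (21.76, 7.450). The perpendicularity gives JE at right angles to RJ, so JE runs at -71.10°; with |JE| = 17.1, E = (27.30, -8.728). ∠JEU = 74.9° gives EU at -176.2° from the x-axis; with |EU| = 21.0, U = (6.345, -10.12). ∠EUT = 88.0° gives UT at 91.80° from the x-axis; with |UT| = 19.3, T = (5.739, 9.171). UT is perpendicular to TS, so TS runs at 1.800°; with |TS| = 13.2, S = (18.93, 9.585). TS ⟂ SW, so SW runs at -88.20°; with |SW| = 20.5, W = (19.58, -10.90). Then |RW| = |W − R| = 22.41.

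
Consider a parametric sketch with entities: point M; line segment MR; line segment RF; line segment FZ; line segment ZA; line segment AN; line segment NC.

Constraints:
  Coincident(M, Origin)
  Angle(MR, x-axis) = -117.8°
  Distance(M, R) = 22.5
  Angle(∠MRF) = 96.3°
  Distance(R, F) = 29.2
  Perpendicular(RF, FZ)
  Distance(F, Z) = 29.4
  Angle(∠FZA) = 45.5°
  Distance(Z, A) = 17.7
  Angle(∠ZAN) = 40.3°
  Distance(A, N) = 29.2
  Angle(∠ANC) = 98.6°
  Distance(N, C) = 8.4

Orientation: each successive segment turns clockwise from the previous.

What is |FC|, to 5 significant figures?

32.411

∠ZAN = 40.3° gives AN at 154.30° from the x-axis; with |AN| = 29.2, N = (-45.999, 14.646). ∠ANC = 98.6° gives NC at 72.900° from the x-axis; with |NC| = 8.4, C = (-43.529, 22.675). Then |FC| = |C − F| = 32.411.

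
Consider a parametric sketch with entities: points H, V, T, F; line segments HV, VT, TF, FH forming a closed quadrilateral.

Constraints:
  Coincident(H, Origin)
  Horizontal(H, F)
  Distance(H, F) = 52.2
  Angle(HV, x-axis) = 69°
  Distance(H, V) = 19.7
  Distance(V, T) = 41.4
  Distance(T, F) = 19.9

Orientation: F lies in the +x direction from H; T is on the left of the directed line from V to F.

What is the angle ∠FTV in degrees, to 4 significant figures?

99.29°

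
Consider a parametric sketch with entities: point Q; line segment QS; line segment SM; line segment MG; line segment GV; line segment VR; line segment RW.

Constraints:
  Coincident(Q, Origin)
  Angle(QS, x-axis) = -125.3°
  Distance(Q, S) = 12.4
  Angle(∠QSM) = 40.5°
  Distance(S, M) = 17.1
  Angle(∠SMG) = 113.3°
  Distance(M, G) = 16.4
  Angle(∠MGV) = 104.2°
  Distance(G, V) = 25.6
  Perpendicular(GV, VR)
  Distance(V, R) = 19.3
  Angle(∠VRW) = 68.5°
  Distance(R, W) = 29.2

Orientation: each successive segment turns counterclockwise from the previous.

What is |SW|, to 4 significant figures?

20.91

GV ⟂ VR, so VR runs at -113.3°; with |VR| = 19.3, R = (-19.14, 2.668). ∠VRW = 68.5° gives RW at -1.800° from the x-axis; with |RW| = 29.2, W = (10.05, 1.751). Then |SW| = |W − S| = 20.91.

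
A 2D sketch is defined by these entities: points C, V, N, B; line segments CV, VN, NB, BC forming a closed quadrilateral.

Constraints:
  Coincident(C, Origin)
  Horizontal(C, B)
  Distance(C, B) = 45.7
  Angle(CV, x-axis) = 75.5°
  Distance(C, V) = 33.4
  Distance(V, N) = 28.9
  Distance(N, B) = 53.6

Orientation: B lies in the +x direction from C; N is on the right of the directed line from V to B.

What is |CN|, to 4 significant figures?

10.86

C is at the origin; C and B share the same y with |CB| = 45.7 and B in +x, so B = (45.7, 0). CV runs at 75.5° with |CV| = 33.4, so V = (8.363, 32.34). N is determined by |VN| = 28.9 and |NB| = 53.6 together: it lies at the intersection of circle(V, 28.9) and circle(B, 53.6). With |VB| = 49.39, the foot of the radical line on VB is 4.069 from V and the perpendicular offset is √(28.9² − 4.069²) = 28.61. Taking the right-of-VB solution: N = (-7.293, 8.044).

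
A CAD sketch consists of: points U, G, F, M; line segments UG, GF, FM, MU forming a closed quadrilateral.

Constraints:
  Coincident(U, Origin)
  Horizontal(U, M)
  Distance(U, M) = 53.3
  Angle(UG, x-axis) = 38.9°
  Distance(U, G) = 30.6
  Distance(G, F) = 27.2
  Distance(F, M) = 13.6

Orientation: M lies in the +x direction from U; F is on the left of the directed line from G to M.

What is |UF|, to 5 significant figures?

52.079

Checks: |GF| = 27.20 ✓; |FM| = 13.60 ✓.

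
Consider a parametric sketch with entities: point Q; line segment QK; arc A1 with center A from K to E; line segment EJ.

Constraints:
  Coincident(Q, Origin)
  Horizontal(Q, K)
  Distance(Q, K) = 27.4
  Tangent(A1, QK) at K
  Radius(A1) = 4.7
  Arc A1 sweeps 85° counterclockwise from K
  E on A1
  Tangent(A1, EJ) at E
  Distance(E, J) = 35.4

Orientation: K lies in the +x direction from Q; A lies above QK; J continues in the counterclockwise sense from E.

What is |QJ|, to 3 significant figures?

52.9

On A1, K sits at bearing -90° from A; an 85° counterclockwise sweep puts E at bearing -5°, so E = A + 4.7·(cos -5°, sin -5°) = (32.1, 4.29). A1 meets EJ tangentially, so AE is at right angles to EJ, so EJ runs along (−sin -5°, cos -5°); with |EJ| = 35.4, J = (35.2, 39.6). Then |QJ| = |J − Q| = 52.9.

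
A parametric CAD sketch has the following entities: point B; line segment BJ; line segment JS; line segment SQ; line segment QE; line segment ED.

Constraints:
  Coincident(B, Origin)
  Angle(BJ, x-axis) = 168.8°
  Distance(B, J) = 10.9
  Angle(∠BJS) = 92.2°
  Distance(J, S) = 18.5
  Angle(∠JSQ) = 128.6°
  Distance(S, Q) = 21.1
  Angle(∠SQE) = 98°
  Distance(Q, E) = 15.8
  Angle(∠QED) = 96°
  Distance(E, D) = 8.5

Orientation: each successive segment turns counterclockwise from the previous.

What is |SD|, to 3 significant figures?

23.2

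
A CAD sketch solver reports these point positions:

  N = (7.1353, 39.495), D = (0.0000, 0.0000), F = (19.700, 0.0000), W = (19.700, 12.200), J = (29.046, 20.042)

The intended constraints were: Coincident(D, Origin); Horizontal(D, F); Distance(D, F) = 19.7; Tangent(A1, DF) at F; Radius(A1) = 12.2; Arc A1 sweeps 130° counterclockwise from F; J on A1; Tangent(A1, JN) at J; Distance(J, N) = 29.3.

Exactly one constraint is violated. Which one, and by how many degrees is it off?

Tangent(A1, JN) at J — off by 8.40°.

D = (0.00, 0.00) ✓; D.y = 0.00, F.y = 0.00 ✓; |DF| = 19.70 ✓; ∠(WF, FD) = 90.00° ✓; |WF| = 12.20 ✓; bearing(W→J) − bearing(W→F) = 130.0° ✓; |WJ| = 12.20 ✓; ∠(WJ, JN) = 81.60° ✗; |JN| = 29.30 ✓.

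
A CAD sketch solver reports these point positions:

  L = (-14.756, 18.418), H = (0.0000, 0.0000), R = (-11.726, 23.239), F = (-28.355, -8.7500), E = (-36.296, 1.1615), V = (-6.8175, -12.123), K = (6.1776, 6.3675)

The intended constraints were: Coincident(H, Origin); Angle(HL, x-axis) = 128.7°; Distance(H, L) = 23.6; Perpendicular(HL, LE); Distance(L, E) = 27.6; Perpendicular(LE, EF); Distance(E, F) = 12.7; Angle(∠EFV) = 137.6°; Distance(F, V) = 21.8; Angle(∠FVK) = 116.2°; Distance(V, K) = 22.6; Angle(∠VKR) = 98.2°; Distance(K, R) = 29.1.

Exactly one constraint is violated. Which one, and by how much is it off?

Distance(K, R) = 29.1 — off by 4.50.

H = (0.00, 0.00) ✓; HL at 128.7° ✓; |HL| = 23.60 ✓; ∠(HL, LE) = 90.00° ✓; |LE| = 27.60 ✓; ∠(LE, EF) = 90.00° ✓; |EF| = 12.70 ✓; ∠EFV = 137.6° ✓; |FV| = 21.80 ✓; ∠FVK = 116.2° ✓; |VK| = 22.60 ✓; ∠VKR = 98.20° ✓; |KR| = 24.60 ✗.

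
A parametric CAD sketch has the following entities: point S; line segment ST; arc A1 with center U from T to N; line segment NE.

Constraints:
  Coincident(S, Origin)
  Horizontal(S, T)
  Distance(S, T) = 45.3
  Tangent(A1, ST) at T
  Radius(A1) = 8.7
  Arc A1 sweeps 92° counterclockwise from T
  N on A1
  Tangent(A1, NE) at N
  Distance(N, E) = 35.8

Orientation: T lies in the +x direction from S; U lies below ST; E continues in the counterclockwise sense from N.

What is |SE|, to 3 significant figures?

58.6

On A1, T sits at bearing 90° from U; a 92° counterclockwise sweep puts N at bearing 182°, so N = U + 8.7·(cos 182°, sin 182°) = (36.6, -9.00). The tangent condition forces UN to be normal to NE, so NE runs along (−sin 182°, cos 182°); with |NE| = 35.8, E = (37.9, -44.8). Then |SE| = |E − S| = 58.6.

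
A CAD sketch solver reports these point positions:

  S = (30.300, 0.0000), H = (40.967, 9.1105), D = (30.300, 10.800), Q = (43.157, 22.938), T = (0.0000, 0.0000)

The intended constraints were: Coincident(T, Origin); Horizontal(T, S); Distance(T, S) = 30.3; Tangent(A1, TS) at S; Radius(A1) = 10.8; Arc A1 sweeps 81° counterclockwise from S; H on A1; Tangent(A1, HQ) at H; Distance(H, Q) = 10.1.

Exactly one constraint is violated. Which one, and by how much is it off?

Distance(H, Q) = 10.1 — off by 3.90.

T = (0.00, 0.00) ✓; T.y = 0.00, S.y = 0.00 ✓; |TS| = 30.30 ✓; ∠(DS, ST) = 90.00° ✓; |DS| = 10.80 ✓; bearing(D→H) − bearing(D→S) = 81.00° ✓; |DH| = 10.80 ✓; ∠(DH, HQ) = 90.00° ✓; |HQ| = 14.00 ✗.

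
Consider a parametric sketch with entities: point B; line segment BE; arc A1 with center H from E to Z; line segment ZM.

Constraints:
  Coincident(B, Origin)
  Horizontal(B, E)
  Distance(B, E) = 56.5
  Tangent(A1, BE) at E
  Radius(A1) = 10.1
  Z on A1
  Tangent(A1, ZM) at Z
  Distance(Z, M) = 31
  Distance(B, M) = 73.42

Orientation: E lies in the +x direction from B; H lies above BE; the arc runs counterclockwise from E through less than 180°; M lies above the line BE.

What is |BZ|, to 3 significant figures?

67.5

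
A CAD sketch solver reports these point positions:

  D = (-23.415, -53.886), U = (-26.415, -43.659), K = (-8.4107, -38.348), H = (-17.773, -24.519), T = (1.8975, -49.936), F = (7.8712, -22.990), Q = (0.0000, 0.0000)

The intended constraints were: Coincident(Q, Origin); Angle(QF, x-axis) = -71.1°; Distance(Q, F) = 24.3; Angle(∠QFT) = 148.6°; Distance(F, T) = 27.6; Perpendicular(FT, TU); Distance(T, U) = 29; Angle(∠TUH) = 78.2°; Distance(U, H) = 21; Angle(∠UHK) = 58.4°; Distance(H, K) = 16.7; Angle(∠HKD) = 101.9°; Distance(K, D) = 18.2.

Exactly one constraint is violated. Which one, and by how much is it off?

Distance(K, D) = 18.2 — off by 3.40.

Q = (0.00, 0.00) ✓; QF at -71.10° ✓; |QF| = 24.30 ✓; ∠QFT = 148.6° ✓; |FT| = 27.60 ✓; ∠(FT, TU) = 90.00° ✓; |TU| = 29.00 ✓; ∠TUH = 78.20° ✓; |UH| = 21.00 ✓; ∠UHK = 58.40° ✓; |HK| = 16.70 ✓; ∠HKD = 101.9° ✓; |KD| = 21.60 ✗.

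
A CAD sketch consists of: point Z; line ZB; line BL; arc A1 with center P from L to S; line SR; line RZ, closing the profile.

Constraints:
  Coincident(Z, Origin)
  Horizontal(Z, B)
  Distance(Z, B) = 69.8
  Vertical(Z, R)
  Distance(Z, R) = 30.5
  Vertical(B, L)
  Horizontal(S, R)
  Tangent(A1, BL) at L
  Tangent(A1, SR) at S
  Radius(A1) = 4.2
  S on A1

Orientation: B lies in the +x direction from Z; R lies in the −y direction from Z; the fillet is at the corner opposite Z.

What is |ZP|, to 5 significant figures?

70.676

ZR is vertical with |ZR| = 30.5 and R on the −y side, so R = (0.0000, -30.500). The virtual corner opposite Z is at (69.800, -30.500). Since A1 is tangent to BL there, PL ⟂ BL and the tangent condition forces PS to be normal to SR, with radius 4.2, so the center P sits 4.2 in from both sides at P = (65.600, -26.300). Then |ZP| = |P − Z| = 70.676.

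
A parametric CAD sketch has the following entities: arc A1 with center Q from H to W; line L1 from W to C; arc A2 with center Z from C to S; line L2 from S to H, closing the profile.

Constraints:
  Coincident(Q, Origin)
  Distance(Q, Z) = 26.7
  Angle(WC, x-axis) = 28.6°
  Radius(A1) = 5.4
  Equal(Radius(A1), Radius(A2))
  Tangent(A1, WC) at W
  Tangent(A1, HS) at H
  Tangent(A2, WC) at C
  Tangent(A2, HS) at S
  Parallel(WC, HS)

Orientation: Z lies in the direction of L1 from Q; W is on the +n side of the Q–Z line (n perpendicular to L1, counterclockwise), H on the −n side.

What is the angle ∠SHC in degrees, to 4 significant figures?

22.02°

Tangency of A1 to both parallel lines with radius 5.4 puts W and H at Q ± 5.4·n: W = (-2.585, 4.741), H = (2.585, -4.741). Equal radii place C and S the same way about Z: C = Z + 5.4·n = (20.86, 17.52), S = Z − 5.4·n = (26.03, 8.040). Then cos ∠SHC = HS·HC / (|HS||HC|), giving 22.02°.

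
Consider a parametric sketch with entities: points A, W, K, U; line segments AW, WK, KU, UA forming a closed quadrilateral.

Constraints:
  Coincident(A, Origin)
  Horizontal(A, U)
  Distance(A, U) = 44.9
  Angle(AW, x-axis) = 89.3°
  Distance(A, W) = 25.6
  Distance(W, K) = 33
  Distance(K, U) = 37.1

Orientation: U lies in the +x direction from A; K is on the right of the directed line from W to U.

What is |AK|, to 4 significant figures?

10.53

A is at the origin; A and U share the same y with |AU| = 44.9 and U in +x, so U = (44.9, 0). AW runs at 89.3° with |AW| = 25.6, so W = (0.3128, 25.60). K is determined by |WK| = 33.0 and |KU| = 37.1 together: it lies at the intersection of circle(W, 33.0) and circle(U, 37.1). With |WU| = 51.41, the foot of the radical line on WU is 22.91 from W and the perpendicular offset is √(33.0² − 22.91²) = 23.75. Taking the right-of-WU solution: K = (8.357, -6.406).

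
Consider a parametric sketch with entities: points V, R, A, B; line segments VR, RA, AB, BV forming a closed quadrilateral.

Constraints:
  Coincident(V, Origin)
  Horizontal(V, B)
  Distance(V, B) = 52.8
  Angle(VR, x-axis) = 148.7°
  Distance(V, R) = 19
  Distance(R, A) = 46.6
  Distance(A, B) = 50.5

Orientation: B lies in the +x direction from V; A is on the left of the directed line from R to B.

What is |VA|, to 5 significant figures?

43.742

Checks: VR at 148.7° ✓; |RA| = 46.60 ✓; |AB| = 50.50 ✓.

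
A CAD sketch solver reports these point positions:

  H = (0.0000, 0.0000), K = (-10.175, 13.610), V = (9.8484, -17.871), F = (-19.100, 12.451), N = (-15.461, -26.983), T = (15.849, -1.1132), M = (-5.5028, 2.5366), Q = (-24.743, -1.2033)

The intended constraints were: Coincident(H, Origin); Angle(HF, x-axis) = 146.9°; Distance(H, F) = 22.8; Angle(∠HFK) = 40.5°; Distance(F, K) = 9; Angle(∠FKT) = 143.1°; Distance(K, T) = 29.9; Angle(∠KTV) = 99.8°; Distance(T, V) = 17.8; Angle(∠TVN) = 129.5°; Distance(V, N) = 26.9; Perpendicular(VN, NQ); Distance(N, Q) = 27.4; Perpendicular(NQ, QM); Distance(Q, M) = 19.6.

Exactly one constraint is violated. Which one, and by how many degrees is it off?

Perpendicular(NQ, QM) — off by 8.80°.

H = (0.00, 0.00) ✓; HF at 146.9° ✓; |HF| = 22.80 ✓; ∠HFK = 40.50° ✓; |FK| = 9.000 ✓; ∠FKT = 143.1° ✓; |KT| = 29.90 ✓; ∠KTV = 99.80° ✓; |TV| = 17.80 ✓; ∠TVN = 129.5° ✓; |VN| = 26.90 ✓; ∠(VN, NQ) = 90.00° ✓; |NQ| = 27.40 ✓; ∠(NQ, QM) = 98.80° ✗; |QM| = 19.60 ✓.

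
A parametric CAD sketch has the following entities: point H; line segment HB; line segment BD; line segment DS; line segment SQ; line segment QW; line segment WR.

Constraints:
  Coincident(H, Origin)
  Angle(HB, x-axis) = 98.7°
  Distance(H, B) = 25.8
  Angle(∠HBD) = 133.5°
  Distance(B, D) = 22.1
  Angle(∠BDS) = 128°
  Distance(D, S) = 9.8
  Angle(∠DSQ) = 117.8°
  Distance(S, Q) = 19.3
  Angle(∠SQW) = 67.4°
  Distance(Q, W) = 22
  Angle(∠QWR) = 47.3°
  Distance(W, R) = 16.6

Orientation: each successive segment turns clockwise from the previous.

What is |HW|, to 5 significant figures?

24.784

H is at the origin; HB runs at 98.7° with length 25.8, so B = (-3.9025, 25.503). ∠HBD = 133.5° gives BD at 52.200° from the x-axis; with |BD| = 22.1, D = (9.6427, 42.966). ∠BDS = 128.0° gives DS at 0.20000° from the x-axis; with |DS| = 9.8, S = (19.443, 43.000). ∠DSQ = 117.8° gives SQ at -62.000° from the x-axis; with |SQ| = 19.3, Q = (28.503, 25.959). ∠SQW = 67.4° gives QW at -174.60° from the x-axis; with |QW| = 22.0, W = (6.6011, 23.889). Then |HW| = |W − H| = 24.784.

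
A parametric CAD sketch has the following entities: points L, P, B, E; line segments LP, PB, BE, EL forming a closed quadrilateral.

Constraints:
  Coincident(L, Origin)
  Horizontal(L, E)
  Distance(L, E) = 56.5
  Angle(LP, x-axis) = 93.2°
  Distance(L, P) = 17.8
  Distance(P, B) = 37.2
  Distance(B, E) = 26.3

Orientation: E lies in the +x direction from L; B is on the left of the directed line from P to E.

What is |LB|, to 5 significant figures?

39.863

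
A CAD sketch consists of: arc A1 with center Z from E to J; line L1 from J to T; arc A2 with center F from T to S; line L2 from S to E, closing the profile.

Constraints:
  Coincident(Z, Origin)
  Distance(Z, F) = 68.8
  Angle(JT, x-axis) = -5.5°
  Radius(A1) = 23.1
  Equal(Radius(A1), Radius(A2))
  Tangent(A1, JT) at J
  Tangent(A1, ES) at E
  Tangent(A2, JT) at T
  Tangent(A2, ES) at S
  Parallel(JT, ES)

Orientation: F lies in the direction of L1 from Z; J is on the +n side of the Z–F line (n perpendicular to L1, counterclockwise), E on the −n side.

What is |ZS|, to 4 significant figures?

72.57

The slot axis is L1's direction at -5.5°, so u = (cos -5.5°, sin -5.5°) = (0.9954, -0.09585) and n = (−sin -5.5°, cos -5.5°) = (0.09585, 0.9954). Z is at the origin and F lies 68.8 along u from Z, so F = 68.8·u = (68.48, -6.594). Tangency of A1 to both parallel lines with radius 23.1 puts J and E at Z ± 23.1·n: J = (2.214, 22.99), E = (-2.214, -22.99). Equal radii place T and S the same way about F: T = F + 23.1·n = (70.70, 16.40), S = F − 23.1·n = (66.27, -29.59). Then |ZS| = |S − Z| = 72.57.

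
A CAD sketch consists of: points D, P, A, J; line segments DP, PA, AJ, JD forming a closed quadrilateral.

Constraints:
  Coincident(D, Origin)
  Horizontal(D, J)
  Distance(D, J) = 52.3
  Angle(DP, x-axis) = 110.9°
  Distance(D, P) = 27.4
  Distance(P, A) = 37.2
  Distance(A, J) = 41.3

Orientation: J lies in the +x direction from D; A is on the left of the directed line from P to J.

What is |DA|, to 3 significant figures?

42.1

D is at the origin; D and J share the same y with |DJ| = 52.3 and J in +x, so J = (52.3, 0). DP runs at 110.9° with |DP| = 27.4, so P = (-9.77, 25.6). A is determined by |PA| = 37.2 and |AJ| = 41.3 together: it lies at the intersection of circle(P, 37.2) and circle(J, 41.3). With |PJ| = 67.1, the foot of the radical line on PJ is 31.2 from P and the perpendicular offset is √(37.2² − 31.2²) = 20.3. Taking the left-of-PJ solution: A = (26.8, 32.5).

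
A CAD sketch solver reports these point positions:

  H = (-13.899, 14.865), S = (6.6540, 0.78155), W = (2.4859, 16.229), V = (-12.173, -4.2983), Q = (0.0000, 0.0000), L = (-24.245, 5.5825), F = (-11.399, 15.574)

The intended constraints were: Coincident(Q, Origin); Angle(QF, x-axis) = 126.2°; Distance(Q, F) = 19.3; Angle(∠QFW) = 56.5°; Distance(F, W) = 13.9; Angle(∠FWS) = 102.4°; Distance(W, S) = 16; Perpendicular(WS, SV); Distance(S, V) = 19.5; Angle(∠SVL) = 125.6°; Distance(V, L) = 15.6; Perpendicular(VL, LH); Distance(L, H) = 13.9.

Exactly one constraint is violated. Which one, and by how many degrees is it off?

Perpendicular(VL, LH) — off by 8.80°.

Q = (0.00, 0.00) ✓; QF at 126.2° ✓; |QF| = 19.30 ✓; ∠QFW = 56.50° ✓; |FW| = 13.90 ✓; ∠FWS = 102.4° ✓; |WS| = 16.00 ✓; ∠(WS, SV) = 90.00° ✓; |SV| = 19.50 ✓; ∠SVL = 125.6° ✓; |VL| = 15.60 ✓; ∠(VL, LH) = 98.80° ✗; |LH| = 13.90 ✓.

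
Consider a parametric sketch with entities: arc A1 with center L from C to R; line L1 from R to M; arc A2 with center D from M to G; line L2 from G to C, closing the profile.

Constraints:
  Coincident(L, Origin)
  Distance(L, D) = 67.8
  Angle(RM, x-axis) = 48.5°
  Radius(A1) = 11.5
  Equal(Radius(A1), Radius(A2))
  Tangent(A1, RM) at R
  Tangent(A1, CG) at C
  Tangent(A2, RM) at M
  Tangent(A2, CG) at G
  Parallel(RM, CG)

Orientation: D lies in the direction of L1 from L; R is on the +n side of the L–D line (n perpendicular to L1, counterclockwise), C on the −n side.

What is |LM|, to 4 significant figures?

68.77

Tangency of A1 to both parallel lines with radius 11.5 puts R and C at L ± 11.5·n: R = (-8.613, 7.620), C = (8.613, -7.620). Equal radii place M and G the same way about D: M = D + 11.5·n = (36.31, 58.40), G = D − 11.5·n = (53.54, 43.16). Then |LM| = |M − L| = 68.77.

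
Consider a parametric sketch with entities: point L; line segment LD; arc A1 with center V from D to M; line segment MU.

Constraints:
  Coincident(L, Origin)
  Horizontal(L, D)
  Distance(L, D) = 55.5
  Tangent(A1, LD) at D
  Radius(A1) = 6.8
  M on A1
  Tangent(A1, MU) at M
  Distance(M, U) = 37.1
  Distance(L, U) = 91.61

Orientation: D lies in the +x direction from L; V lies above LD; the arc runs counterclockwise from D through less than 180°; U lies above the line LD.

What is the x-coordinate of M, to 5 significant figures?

60.024

L is at the origin; L and D share the same y with |LD| = 55.5 and D on the +x side, so D = (55.500, 0.0000). Since A1 is tangent to LD there, VD ⟂ LD, so V = D + (0, 6.8) = (55.500, 6.8000). Since VM ⟂ MU (tangency), |VU| = √(6.8² + 37.1²) = 37.718 regardless of where M sits on A1. So U lies on both circle(L, 91.61) and circle(V, 37.718); the above-LD intersection is U = (87.722, 26.407). M is the foot of the tangent from U: M = (60.024, 1.7234).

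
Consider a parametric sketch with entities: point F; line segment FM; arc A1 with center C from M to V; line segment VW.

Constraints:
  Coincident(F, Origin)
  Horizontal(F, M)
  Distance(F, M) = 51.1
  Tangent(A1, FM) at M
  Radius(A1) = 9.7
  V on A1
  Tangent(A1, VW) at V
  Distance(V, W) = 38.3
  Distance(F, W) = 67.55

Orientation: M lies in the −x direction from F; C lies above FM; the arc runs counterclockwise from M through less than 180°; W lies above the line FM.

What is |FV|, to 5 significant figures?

42.915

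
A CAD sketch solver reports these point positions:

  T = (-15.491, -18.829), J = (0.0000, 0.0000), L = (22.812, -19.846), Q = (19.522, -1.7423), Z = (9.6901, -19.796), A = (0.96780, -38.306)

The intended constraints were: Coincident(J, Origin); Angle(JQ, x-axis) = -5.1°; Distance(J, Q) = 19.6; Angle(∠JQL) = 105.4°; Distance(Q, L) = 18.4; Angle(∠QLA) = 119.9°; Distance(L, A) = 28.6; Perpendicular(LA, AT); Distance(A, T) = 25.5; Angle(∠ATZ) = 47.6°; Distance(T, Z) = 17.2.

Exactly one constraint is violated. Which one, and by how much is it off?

Distance(T, Z) = 17.2 — off by 8.00.

J = (0.00, 0.00) ✓; JQ at -5.100° ✓; |JQ| = 19.60 ✓; ∠JQL = 105.4° ✓; |QL| = 18.40 ✓; ∠QLA = 119.9° ✓; |LA| = 28.60 ✓; ∠(LA, AT) = 90.00° ✓; |AT| = 25.50 ✓; ∠ATZ = 47.60° ✓; |TZ| = 25.20 ✗.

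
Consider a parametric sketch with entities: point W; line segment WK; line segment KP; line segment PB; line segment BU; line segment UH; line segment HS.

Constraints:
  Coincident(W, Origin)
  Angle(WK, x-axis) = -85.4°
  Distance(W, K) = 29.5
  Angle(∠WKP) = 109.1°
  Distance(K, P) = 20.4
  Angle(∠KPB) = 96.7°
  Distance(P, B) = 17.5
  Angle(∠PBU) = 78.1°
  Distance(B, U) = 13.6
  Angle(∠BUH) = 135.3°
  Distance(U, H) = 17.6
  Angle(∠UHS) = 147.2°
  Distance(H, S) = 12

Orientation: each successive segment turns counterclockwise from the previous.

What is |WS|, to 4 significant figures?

37.53

∠BUH = 135.3° gives UH at -144.6° from the x-axis; with |UH| = 17.6, H = (0.6770, -26.19). ∠UHS = 147.2° gives HS at -111.8° from the x-axis; with |HS| = 12.0, S = (-3.779, -37.34). Then |WS| = |S − W| = 37.53.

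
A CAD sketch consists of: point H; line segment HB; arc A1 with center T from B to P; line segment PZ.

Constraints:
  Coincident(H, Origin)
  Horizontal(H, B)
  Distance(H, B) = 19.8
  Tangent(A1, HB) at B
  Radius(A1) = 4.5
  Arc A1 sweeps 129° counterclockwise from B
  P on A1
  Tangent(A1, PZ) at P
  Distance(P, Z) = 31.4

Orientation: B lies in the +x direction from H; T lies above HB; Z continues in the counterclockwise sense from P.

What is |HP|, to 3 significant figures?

24.4

The tangent condition forces TB to be normal to HB, so T = B + (0, 4.5) = (19.8, 4.50). On A1, B sits at bearing -90° from T; a 129° counterclockwise sweep puts P at bearing 39°, so P = T + 4.5·(cos 39°, sin 39°) = (23.3, 7.33). Then |HP| = |P − H| = 24.4.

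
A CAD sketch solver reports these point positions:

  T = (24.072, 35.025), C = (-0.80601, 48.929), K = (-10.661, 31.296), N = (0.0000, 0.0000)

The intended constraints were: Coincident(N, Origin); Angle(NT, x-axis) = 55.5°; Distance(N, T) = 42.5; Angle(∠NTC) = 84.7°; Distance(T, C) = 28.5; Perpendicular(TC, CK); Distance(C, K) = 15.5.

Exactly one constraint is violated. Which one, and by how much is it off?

Distance(C, K) = 15.5 — off by 4.70.

N = (0.00, 0.00) ✓; NT at 55.50° ✓; |NT| = 42.50 ✓; ∠NTC = 84.70° ✓; |TC| = 28.50 ✓; ∠(TC, CK) = 90.00° ✓; |CK| = 20.20 ✗.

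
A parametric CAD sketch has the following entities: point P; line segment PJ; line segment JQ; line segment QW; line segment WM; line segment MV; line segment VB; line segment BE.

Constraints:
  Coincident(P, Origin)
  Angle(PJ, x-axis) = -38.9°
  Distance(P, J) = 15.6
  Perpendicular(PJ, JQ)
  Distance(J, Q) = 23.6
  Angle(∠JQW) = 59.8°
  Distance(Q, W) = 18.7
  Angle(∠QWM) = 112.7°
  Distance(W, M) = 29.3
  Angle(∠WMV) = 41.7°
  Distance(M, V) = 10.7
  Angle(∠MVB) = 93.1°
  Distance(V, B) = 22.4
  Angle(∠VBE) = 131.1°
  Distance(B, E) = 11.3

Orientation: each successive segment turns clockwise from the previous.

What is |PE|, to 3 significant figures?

20.3

P is at the origin; PJ runs at -38.9° with length 15.6, so J = (12.1, -9.80). PJ ⟂ JQ, so JQ runs at -129°; with |JQ| = 23.6, Q = (-2.68, -28.2). ∠JQW = 59.8° gives QW at 111° from the x-axis; with |QW| = 18.7, W = (-9.35, -10.7). ∠QWM = 112.7° gives WM at 43.6° from the x-axis; with |WM| = 29.3, M = (11.9, 9.51). ∠WMV = 41.7° gives MV at -94.7° from the x-axis; with |MV| = 10.7, V = (11.0, -1.15). ∠MVB = 93.1° gives VB at 178° from the x-axis; with |VB| = 22.4, B = (-11.4, -0.526). ∠VBE = 131.1° gives BE at 130° from the x-axis; with |BE| = 11.3, E = (-18.6, 8.19). Then |PE| = |E − P| = 20.3.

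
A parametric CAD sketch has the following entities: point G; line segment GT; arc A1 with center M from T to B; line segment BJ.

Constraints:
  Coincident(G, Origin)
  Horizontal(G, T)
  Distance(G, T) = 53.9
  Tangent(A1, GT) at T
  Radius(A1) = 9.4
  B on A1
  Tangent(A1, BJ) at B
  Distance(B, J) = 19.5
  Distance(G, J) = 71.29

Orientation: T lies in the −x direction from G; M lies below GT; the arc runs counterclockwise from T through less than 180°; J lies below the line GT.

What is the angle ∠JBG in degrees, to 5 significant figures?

104.89°

G is at the origin; G and T share the same y with |GT| = 53.9 and T on the −x side, so T = (-53.900, 0.0000). Tangency of A1 to GT means the radius MT is perpendicular to GT, so M = T + (0, -9.4) = (-53.900, -9.4000). Since MB ⟂ BJ (tangency), |MJ| = √(9.4² + 19.5²) = 21.647 regardless of where B sits on A1. So J lies on both circle(G, 71.29) and circle(M, 21.647); the below-GT intersection is J = (-65.772, -27.502). B is the foot of the tangent from J: B = (-63.219, -8.1695).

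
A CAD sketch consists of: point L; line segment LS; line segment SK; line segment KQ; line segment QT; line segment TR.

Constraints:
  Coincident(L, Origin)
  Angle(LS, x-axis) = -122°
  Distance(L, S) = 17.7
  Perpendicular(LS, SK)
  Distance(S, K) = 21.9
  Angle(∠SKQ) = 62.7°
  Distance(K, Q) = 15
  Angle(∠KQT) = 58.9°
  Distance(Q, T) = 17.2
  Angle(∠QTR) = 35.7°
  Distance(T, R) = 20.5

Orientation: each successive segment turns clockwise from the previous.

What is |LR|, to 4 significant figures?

27.28

L is at the origin; LS runs at -122.0° with length 17.7, so S = (-9.380, -15.01). LS is perpendicular to SK, so SK runs at 148.0°; with |SK| = 21.9, K = (-27.95, -3.405). ∠SKQ = 62.7° gives KQ at 30.70° from the x-axis; with |KQ| = 15.0, Q = (-15.05, 4.253). ∠KQT = 58.9° gives QT at -90.40° from the x-axis; with |QT| = 17.2, T = (-15.17, -12.95). ∠QTR = 35.7° gives TR at 125.3° from the x-axis; with |TR| = 20.5, R = (-27.02, 3.784). Then |LR| = |R − L| = 27.28.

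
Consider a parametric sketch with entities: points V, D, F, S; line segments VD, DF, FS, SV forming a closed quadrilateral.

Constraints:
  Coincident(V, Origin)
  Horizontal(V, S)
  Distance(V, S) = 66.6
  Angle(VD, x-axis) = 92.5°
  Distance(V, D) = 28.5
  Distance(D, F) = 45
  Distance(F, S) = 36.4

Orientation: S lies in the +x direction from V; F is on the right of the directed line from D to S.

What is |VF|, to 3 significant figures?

30.6

V is at the origin; VS is horizontal with |VS| = 66.6 and S in +x, so S = (66.6, 0). VD runs at 92.5° with |VD| = 28.5, so D = (-1.24, 28.5). F is determined by |DF| = 45.0 and |FS| = 36.4 together: it lies at the intersection of circle(D, 45.0) and circle(S, 36.4). With |DS| = 73.6, the foot of the radical line on DS is 41.5 from D and the perpendicular offset is √(45.0² − 41.5²) = 17.3. Taking the right-of-DS solution: F = (30.4, -3.55).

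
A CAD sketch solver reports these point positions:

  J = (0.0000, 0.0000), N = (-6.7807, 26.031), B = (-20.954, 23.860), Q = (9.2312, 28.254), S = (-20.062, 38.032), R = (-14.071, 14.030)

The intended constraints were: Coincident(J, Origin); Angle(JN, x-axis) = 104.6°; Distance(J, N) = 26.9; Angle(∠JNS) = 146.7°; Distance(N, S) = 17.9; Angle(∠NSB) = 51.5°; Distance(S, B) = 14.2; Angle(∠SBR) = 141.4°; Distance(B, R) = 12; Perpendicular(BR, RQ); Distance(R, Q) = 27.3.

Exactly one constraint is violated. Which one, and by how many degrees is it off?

Perpendicular(BR, RQ) — off by 3.60°.

J = (0.00, 0.00) ✓; JN at 104.6° ✓; |JN| = 26.90 ✓; ∠JNS = 146.7° ✓; |NS| = 17.90 ✓; ∠NSB = 51.50° ✓; |SB| = 14.20 ✓; ∠SBR = 141.4° ✓; |BR| = 12.00 ✓; ∠(BR, RQ) = 86.40° ✗; |RQ| = 27.30 ✓.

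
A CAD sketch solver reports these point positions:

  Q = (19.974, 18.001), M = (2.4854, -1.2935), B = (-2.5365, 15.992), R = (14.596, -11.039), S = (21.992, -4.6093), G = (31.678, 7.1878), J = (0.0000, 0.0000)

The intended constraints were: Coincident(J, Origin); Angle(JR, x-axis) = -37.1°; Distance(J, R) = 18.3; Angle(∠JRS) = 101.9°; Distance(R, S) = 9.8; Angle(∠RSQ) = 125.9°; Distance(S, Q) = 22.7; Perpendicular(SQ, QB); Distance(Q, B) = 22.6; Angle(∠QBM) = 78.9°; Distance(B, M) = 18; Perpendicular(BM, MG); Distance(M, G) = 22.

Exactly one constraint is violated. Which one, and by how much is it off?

Distance(M, G) = 22 — off by 8.40.

J = (0.00, 0.00) ✓; JR at -37.10° ✓; |JR| = 18.30 ✓; ∠JRS = 101.9° ✓; |RS| = 9.800 ✓; ∠RSQ = 125.9° ✓; |SQ| = 22.70 ✓; ∠(SQ, QB) = 90.00° ✓; |QB| = 22.60 ✓; ∠QBM = 78.90° ✓; |BM| = 18.00 ✓; ∠(BM, MG) = 90.00° ✓; |MG| = 30.40 ✗.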